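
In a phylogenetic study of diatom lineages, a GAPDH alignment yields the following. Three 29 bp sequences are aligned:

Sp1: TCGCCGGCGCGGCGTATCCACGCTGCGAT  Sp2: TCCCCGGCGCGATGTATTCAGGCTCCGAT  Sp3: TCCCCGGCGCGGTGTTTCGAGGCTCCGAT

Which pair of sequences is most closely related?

Sp2 and Sp3

Sp1–Sp2: 6/29 differ, p = 0.207, d = 0.242.
Sp1–Sp3: 6/29 differ, p = 0.207, d = 0.242.
Sp2–Sp3: 4/29 differ, p = 0.138, d = 0.152.
The smallest distance is between Sp2 and Sp3.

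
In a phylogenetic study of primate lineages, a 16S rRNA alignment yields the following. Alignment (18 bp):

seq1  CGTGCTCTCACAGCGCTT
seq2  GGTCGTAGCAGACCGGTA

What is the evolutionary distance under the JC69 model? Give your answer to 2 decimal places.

The sequences differ at 9 of 18 sites (1, 4, 5, 7, 8, 11, 13, 16, 18), so p = 9/18 = 0.5.
d = −(3/4) ln(1 − 4p/3) = −0.75 ln(1 − 0.666667) = −0.75 ln(0.333333)
  = −0.75 × (-1.098613) = 0.823960 substitutions/site.

0.82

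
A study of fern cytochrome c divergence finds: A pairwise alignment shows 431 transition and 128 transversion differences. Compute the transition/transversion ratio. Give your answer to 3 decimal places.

3.367

R = 431/128 = 3.367187… ≈ 3.367 (to 3 d.p.).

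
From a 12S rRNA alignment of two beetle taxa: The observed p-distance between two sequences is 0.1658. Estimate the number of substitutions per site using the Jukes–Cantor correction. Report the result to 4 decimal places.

d = −(3/4) ln(1 − 4p/3) = −0.75 ln(1 − 0.221067) = −0.75 ln(0.778933)
  = −0.75 × (-0.249830) = 0.187373 substitutions/site.

0.1874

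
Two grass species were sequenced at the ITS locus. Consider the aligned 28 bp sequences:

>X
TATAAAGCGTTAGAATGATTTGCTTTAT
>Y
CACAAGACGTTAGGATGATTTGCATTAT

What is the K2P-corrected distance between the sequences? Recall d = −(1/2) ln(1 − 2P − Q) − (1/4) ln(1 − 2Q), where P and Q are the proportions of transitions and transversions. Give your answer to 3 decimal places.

0.268

Of 28 sites, 5 differences are transitions and 1 are transversions, so P = 5/28 ≈ 0.178571 and Q = 1/28 ≈ 0.035714.
Under the Kimura two-parameter model, d = −½ ln(1 − 2P − Q) − ¼ ln(1 − 2Q).
1 − 2P − Q = 0.607144, giving −½ ln(0.607144) = 0.249495.
1 − 2Q = 0.928572, giving −¼ ln(0.928572) = 0.018527.
d = 0.249495 + 0.018527 = 0.268022.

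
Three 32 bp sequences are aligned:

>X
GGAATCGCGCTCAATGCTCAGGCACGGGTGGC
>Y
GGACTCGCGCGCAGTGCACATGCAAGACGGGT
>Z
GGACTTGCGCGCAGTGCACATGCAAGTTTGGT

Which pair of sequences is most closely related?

X–Y: 10/32 differ, p = 0.313, d = 0.404.
X–Z: 10/32 differ, p = 0.313, d = 0.404.
Y–Z: 4/32 differ, p = 0.125, d = 0.137.
The smallest distance is between Y and Z.

Y and Z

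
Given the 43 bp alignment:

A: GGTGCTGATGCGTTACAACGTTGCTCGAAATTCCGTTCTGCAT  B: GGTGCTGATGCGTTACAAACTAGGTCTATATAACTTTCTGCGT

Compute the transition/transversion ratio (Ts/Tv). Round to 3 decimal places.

Transitions are A↔G and C↔T; transversions are all other mismatches.
Transitions: 1. Transversions: 9.
R = 1/9 = 0.111111… ≈ 0.111 (to 3 d.p.).

0.111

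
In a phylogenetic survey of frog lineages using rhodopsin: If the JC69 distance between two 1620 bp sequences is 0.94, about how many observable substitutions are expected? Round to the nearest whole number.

868

Invert JC69: p = (3/4)(1 − e^(−4d/3)) = 0.75 × (1 − e^(-1.253333)) = 0.75 × (1 − 0.285551) = 0.535837.
Expected differing sites = pL ≈ 0.535837 × 1620 = 868.05594 ≈ 868.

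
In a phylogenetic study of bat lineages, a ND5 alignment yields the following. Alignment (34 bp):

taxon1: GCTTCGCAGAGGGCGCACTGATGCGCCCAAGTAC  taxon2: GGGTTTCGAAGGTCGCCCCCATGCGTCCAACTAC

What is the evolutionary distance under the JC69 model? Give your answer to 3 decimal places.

The sequences differ at 12 of 34 sites, so p = 12/34 ≈ 0.352941.
d = −(3/4) ln(1 − 4p/3) = −0.75 ln(1 − 0.470588) = −0.75 ln(0.529412)
  = −0.75 × (-0.635988) = 0.476991 substitutions/site.

0.477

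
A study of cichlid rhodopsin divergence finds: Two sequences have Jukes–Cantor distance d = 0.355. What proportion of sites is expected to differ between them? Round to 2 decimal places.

0.28

p = (3/4)(1 − e^(−4d/3)) = 0.75 × (1 − e^(-0.473333)) = 0.75 × (1 − 0.622923) = 0.282808.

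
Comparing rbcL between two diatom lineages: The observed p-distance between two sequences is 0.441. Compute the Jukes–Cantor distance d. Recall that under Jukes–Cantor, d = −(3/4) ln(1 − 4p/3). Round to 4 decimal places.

0.6650

d = −(3/4) ln(1 − 4p/3) = −0.75 ln(1 − 0.588) = −0.75 ln(0.412)
  = −0.75 × (-0.886732) = 0.665049 substitutions/site.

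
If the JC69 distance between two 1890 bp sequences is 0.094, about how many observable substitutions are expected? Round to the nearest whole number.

Invert JC69: p = (3/4)(1 − e^(−4d/3)) = 0.75 × (1 − e^(-0.125333)) = 0.75 × (1 − 0.882203) = 0.088348.
Expected differing sites = pL ≈ 0.088348 × 1890 = 166.97772 ≈ 167.

167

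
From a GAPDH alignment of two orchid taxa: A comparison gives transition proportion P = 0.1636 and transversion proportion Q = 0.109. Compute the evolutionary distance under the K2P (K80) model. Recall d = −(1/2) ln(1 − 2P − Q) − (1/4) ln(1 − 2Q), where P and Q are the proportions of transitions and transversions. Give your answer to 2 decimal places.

Under the Kimura two-parameter model, d = −½ ln(1 − 2P − Q) − ¼ ln(1 − 2Q).
1 − 2P − Q = 0.5638, giving −½ ln(0.5638) = 0.286528.
1 − 2Q = 0.782, giving −¼ ln(0.782) = 0.061475.
d = 0.286528 + 0.061475 = 0.348003.

0.35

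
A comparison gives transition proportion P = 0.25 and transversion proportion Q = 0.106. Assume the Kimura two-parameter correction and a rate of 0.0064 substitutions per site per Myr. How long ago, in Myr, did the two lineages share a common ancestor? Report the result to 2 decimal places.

Under the Kimura two-parameter model, d = −½ ln(1 − 2P − Q) − ¼ ln(1 − 2Q).
1 − 2P − Q = 0.394, giving −½ ln(0.394) = 0.465702.
1 − 2Q = 0.788, giving −¼ ln(0.788) = 0.059564.
d = 0.465702 + 0.059564 = 0.525266.
Under a molecular clock d = 2μt, so t = d/(2μ) = 0.525266 / (2 × 0.0064) = 41.04 Myr.

41.04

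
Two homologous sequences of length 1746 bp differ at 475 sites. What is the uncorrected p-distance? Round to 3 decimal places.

p = 475/1746 = 0.272050… ≈ 0.272 (to 3 d.p.).

0.272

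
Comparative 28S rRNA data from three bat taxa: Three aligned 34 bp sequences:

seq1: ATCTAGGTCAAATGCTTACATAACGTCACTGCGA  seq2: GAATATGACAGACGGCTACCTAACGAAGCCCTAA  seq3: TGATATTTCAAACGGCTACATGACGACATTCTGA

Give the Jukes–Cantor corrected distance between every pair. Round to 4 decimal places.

d(seq1,seq2) = 0.8240, d(seq1,seq3) = 0.5347, d(seq2,seq3) = 0.4770

seq1–seq2: 17/34 sites differ → p = 0.5, d = −0.75 ln(1 − 0.666667) = 0.823960 ≈ 0.8240.
seq1–seq3: 13/34 sites differ → p ≈ 0.382353, d = −0.75 ln(1 − 0.509804) = 0.534712 ≈ 0.5347.
seq2–seq3: 12/34 sites differ → p ≈ 0.352941, d = −0.75 ln(1 − 0.470588) = 0.476991 ≈ 0.4770.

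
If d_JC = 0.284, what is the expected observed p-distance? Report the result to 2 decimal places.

0.24

p = (3/4)(1 − e^(−4d/3)) = 0.75 × (1 − e^(-0.378667)) = 0.75 × (1 − 0.684774) = 0.236420.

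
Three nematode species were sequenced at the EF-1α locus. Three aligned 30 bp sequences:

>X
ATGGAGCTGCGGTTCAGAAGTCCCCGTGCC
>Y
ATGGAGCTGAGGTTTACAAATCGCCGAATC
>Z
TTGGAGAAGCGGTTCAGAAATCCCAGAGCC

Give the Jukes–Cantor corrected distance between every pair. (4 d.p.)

X–Y: 8/30 sites differ → p ≈ 0.266667, d = −0.75 ln(1 − 0.355556) = 0.329526 ≈ 0.3295.
X–Z: 6/30 sites differ → p = 0.2, d = −0.75 ln(1 − 0.266667) = 0.232617 ≈ 0.2326.
Y–Z: 10/30 sites differ → p ≈ 0.333333, d = −0.75 ln(1 − 0.444444) = 0.440839 ≈ 0.4408.

d(X,Y) = 0.3295, d(X,Z) = 0.2326, d(Y,Z) = 0.4408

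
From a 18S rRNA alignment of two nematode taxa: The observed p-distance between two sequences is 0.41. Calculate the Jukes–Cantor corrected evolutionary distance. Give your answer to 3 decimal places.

0.593

d = −(3/4) ln(1 − 4p/3) = −0.75 ln(1 − 0.546667) = −0.75 ln(0.453333)
  = −0.75 × (-0.791128) = 0.593346 substitutions/site.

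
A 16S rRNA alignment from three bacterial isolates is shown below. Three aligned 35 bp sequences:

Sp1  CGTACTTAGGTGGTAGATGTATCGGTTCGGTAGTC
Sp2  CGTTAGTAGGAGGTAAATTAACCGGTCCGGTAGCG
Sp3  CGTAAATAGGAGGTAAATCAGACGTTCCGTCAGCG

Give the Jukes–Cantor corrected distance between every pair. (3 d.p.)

Sp1–Sp2: 11/35 sites differ → p ≈ 0.314286, d = −0.75 ln(1 − 0.419048) = 0.407315 ≈ 0.407.
Sp1–Sp3: 14/35 sites differ → p = 0.4, d = −0.75 ln(1 − 0.533333) = 0.571605 ≈ 0.572.
Sp2–Sp3: 8/35 sites differ → p ≈ 0.228571, d = −0.75 ln(1 − 0.304761) = 0.272625 ≈ 0.273.

d(Sp1,Sp2) = 0.407, d(Sp1,Sp3) = 0.572, d(Sp2,Sp3) = 0.273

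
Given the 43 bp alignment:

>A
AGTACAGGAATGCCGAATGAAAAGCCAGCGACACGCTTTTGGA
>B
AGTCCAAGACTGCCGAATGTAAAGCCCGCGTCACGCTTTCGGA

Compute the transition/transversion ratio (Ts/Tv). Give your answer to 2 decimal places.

Transitions are A↔G and C↔T; transversions are all other mismatches.
Transitions: 2. Transversions: 5.
R = 2/5 = 0.40.

0.40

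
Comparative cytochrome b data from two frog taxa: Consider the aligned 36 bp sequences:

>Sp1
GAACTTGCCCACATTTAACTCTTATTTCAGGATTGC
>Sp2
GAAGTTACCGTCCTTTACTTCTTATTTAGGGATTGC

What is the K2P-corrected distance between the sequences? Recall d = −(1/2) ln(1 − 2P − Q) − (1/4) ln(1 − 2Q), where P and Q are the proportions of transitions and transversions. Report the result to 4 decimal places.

Of 36 sites, 3 differences are transitions and 6 are transversions, so P = 3/36 ≈ 0.083333 and Q = 6/36 ≈ 0.166667.
Under the Kimura two-parameter model, d = −½ ln(1 − 2P − Q) − ¼ ln(1 − 2Q).
1 − 2P − Q = 0.666667, giving −½ ln(0.666667) = 0.202732.
1 − 2Q = 0.666666, giving −¼ ln(0.666666) = 0.101367.
d = 0.202732 + 0.101367 = 0.304099.

0.3041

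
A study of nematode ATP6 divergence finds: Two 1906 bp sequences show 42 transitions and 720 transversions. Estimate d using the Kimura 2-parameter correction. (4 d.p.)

0.6261

P = 42/1906 ≈ 0.022036 and Q = 720/1906 ≈ 0.377754.
Under the Kimura two-parameter model, d = −½ ln(1 − 2P − Q) − ¼ ln(1 − 2Q).
1 − 2P − Q = 0.578174, giving −½ ln(0.578174) = 0.273940.
1 − 2Q = 0.244492, giving −¼ ln(0.244492) = 0.352143.
d = 0.273940 + 0.352143 = 0.626083.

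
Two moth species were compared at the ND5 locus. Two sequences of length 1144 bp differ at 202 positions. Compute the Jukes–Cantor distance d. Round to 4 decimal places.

0.2013

p = 202/1144 ≈ 0.176573.
d = −(3/4) ln(1 − 4p/3) = −0.75 ln(1 − 0.235431) = −0.75 ln(0.764569)
  = −0.75 × (-0.268443) = 0.201332 substitutions/site.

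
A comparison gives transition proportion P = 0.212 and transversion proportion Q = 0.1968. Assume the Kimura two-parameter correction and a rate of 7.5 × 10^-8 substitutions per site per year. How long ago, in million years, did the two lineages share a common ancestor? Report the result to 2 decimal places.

4.07

Under the Kimura two-parameter model, d = −½ ln(1 − 2P − Q) − ¼ ln(1 − 2Q).
1 − 2P − Q = 0.3792, giving −½ ln(0.3792) = 0.484846.
1 − 2Q = 0.6064, giving −¼ ln(0.6064) = 0.125054.
d = 0.484846 + 0.125054 = 0.609900.
Under a molecular clock d = 2μt, so t = d/(2μ) = 0.609900 / (2 × 7.5 × 10^-8) = 4.07 million years.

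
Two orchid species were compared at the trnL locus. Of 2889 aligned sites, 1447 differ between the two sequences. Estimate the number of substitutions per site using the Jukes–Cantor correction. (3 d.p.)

p = 1447/2889 ≈ 0.500865.
d = −(3/4) ln(1 − 4p/3) = −0.75 ln(1 − 0.66782) = −0.75 ln(0.33218)
  = −0.75 × (-1.102078) = 0.826559 substitutions/site.

0.827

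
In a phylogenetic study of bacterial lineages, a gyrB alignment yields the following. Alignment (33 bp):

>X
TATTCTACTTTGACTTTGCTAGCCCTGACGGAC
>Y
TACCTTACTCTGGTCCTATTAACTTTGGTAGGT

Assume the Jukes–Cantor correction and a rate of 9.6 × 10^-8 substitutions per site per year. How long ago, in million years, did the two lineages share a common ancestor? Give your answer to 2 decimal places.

The sequences differ at 18 of 33 sites, so p = 18/33 ≈ 0.545455.
d = −(3/4) ln(1 − 4p/3) = −0.75 ln(1 − 0.727273) = −0.75 ln(0.272727)
  = −0.75 × (-1.299284) = 0.974463 substitutions/site.
Under a molecular clock d = 2μt, so t = d/(2μ) = 0.974463 / (2 × 9.6 × 10^-8) = 5.08 million years.

5.08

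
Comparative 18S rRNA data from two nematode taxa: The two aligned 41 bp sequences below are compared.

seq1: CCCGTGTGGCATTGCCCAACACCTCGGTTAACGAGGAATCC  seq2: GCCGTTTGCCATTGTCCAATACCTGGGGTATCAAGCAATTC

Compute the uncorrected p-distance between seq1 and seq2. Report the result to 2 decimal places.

The sequences differ at 11 of 41 positions.
p = 11/41 = 0.268292… ≈ 0.27 (to 2 d.p.).

0.27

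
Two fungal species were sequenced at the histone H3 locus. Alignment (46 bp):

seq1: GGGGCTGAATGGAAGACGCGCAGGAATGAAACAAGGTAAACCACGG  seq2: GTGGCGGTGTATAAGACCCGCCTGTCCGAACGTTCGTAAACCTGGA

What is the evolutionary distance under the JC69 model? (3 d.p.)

The sequences differ at 20 of 46 sites, so p = 20/46 ≈ 0.434783.
d = −(3/4) ln(1 − 4p/3) = −0.75 ln(1 − 0.579711) = −0.75 ln(0.420289)
  = −0.75 × (-0.866813) = 0.650110 substitutions/site.

0.650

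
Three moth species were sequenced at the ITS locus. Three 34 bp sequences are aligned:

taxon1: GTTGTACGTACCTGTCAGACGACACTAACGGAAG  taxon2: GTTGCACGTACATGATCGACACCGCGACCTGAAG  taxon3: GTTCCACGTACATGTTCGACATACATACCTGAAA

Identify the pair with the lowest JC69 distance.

taxon1–taxon2: 11/34 differ, p = 0.324, d = 0.423.
taxon1–taxon3: 13/34 differ, p = 0.382, d = 0.535.
taxon2–taxon3: 8/34 differ, p = 0.235, d = 0.282.
The smallest distance is between taxon2 and taxon3.

taxon2 and taxon3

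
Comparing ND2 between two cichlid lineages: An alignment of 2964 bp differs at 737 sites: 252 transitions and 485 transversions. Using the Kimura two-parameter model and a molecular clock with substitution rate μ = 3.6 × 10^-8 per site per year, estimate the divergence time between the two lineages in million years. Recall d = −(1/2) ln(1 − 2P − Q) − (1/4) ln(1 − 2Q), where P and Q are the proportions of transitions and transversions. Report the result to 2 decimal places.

4.20

P = 252/2964 ≈ 0.08502 and Q = 485/2964 ≈ 0.16363.
Under the Kimura two-parameter model, d = −½ ln(1 − 2P − Q) − ¼ ln(1 − 2Q).
1 − 2P − Q = 0.66633, giving −½ ln(0.66633) = 0.202985.
1 − 2Q = 0.67274, giving −¼ ln(0.67274) = 0.099099.
d = 0.202985 + 0.099099 = 0.302084.
Under a molecular clock d = 2μt, so t = d/(2μ) = 0.302084 / (2 × 3.6 × 10^-8) = 4.20 million years.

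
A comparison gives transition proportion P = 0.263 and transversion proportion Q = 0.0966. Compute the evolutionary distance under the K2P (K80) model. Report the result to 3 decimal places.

Under the Kimura two-parameter model, d = −½ ln(1 − 2P − Q) − ¼ ln(1 − 2Q).
1 − 2P − Q = 0.3774, giving −½ ln(0.3774) = 0.487225.
1 − 2Q = 0.8068, giving −¼ ln(0.8068) = 0.053670.
d = 0.487225 + 0.053670 = 0.540895.

0.541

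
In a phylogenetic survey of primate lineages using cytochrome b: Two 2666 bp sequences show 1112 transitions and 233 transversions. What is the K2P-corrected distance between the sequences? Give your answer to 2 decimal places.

P = 1112/2666 ≈ 0.417104 and Q = 233/2666 ≈ 0.087397.
Under the Kimura two-parameter model, d = −½ ln(1 − 2P − Q) − ¼ ln(1 − 2Q).
1 − 2P − Q = 0.078395, giving −½ ln(0.078395) = 1.272998.
1 − 2Q = 0.825206, giving −¼ ln(0.825206) = 0.048031.
d = 1.272998 + 0.048031 = 1.321029.

1.32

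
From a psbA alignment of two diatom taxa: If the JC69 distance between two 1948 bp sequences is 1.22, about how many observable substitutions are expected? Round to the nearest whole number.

Invert JC69: p = (3/4)(1 − e^(−4d/3)) = 0.75 × (1 − e^(-1.626667)) = 0.75 × (1 − 0.196584) = 0.602562.
Expected differing sites = pL ≈ 0.602562 × 1948 = 1173.790776 ≈ 1174.

1174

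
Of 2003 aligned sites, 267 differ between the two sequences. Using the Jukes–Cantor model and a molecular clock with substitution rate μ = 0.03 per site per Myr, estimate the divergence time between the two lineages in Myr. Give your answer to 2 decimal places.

2.45

p = 267/2003 ≈ 0.1333.
d = −(3/4) ln(1 − 4p/3) = −0.75 ln(1 − 0.177733) = −0.75 ln(0.822267)
  = −0.75 × (-0.195690) = 0.146768 substitutions/site.
Under a molecular clock d = 2μt, so t = d/(2μ) = 0.146768 / (2 × 0.03) = 2.45 Myr.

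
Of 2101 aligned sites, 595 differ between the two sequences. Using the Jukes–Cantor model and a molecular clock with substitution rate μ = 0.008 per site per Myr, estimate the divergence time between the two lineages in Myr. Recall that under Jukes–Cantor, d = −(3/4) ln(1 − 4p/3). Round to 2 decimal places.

p = 595/2101 ≈ 0.283198.
d = −(3/4) ln(1 − 4p/3) = −0.75 ln(1 − 0.377597) = −0.75 ln(0.622403)
  = −0.75 × (-0.474167) = 0.355625 substitutions/site.
Under a molecular clock d = 2μt, so t = d/(2μ) = 0.355625 / (2 × 0.008) = 22.23 Myr.

22.23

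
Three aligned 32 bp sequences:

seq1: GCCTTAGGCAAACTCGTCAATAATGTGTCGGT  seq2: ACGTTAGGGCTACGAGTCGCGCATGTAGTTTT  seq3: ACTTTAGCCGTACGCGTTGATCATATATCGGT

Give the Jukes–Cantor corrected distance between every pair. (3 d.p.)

seq1–seq2: 16/32 sites differ → p = 0.5, d = −0.75 ln(1 − 0.666667) = 0.823960 ≈ 0.824.
seq1–seq3: 11/32 sites differ → p = 0.34375, d = −0.75 ln(1 − 0.458333) = 0.459828 ≈ 0.460.
seq2–seq3: 13/32 sites differ → p = 0.40625, d = −0.75 ln(1 − 0.541667) = 0.585119 ≈ 0.585.

d(seq1,seq2) = 0.824, d(seq1,seq3) = 0.460, d(seq2,seq3) = 0.585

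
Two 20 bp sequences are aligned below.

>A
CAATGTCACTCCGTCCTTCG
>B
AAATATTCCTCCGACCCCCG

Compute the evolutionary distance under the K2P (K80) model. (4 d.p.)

Of 20 sites, 4 differences are transitions and 3 are transversions, so P = 4/20 = 0.2 and Q = 3/20 = 0.15.
Under the Kimura two-parameter model, d = −½ ln(1 − 2P − Q) − ¼ ln(1 − 2Q).
1 − 2P − Q = 0.45, giving −½ ln(0.45) = 0.399254.
1 − 2Q = 0.7, giving −¼ ln(0.7) = 0.089169.
d = 0.399254 + 0.089169 = 0.488423.

0.4884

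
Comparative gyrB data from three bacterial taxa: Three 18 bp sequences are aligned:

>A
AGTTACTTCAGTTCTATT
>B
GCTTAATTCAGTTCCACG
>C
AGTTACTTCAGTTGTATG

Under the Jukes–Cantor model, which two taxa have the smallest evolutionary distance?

A–B: 6/18 differ, p = 0.333, d = 0.441.
A–C: 2/18 differ, p = 0.111, d = 0.120.
B–C: 6/18 differ, p = 0.333, d = 0.441.
The smallest distance is between A and C.

A and C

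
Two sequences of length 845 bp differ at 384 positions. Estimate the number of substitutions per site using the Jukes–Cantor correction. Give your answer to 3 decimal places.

p = 384/845 ≈ 0.454438.
d = −(3/4) ln(1 − 4p/3) = −0.75 ln(1 − 0.605917) = −0.75 ln(0.394083)
  = −0.75 × (-0.931194) = 0.698396 substitutions/site.

0.698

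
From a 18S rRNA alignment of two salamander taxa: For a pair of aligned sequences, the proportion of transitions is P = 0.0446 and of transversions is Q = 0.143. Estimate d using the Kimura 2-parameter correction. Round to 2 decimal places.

Under the Kimura two-parameter model, d = −½ ln(1 − 2P − Q) − ¼ ln(1 − 2Q).
1 − 2P − Q = 0.7678, giving −½ ln(0.7678) = 0.132113.
1 − 2Q = 0.714, giving −¼ ln(0.714) = 0.084218.
d = 0.132113 + 0.084218 = 0.216331.

0.22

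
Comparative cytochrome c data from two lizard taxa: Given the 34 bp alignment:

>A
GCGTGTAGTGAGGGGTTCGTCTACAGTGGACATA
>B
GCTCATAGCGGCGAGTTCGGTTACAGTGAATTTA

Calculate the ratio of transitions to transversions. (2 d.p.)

Transitions are A↔G and C↔T; transversions are all other mismatches.
Transitions: 8. Transversions: 4.
R = 8/4 = 2.00.

2.00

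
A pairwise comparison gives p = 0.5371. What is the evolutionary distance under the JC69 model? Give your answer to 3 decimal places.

0.944

d = −(3/4) ln(1 − 4p/3) = −0.75 ln(1 − 0.716133) = −0.75 ln(0.283867)
  = −0.75 × (-1.259249) = 0.944437 substitutions/site.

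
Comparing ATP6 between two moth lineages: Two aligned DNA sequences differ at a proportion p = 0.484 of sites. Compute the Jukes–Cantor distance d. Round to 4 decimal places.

0.7774

d = −(3/4) ln(1 − 4p/3) = −0.75 ln(1 − 0.645333) = −0.75 ln(0.354667)
  = −0.75 × (-1.036576) = 0.777432 substitutions/site.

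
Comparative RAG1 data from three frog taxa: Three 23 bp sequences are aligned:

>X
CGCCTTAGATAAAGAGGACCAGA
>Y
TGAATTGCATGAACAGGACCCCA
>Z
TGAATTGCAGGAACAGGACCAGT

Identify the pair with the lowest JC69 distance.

Y and Z

X–Y: 9/23 differ, p = 0.391, d = 0.553.
X–Z: 9/23 differ, p = 0.391, d = 0.553.
Y–Z: 4/23 differ, p = 0.174, d = 0.198.
The smallest distance is between Y and Z.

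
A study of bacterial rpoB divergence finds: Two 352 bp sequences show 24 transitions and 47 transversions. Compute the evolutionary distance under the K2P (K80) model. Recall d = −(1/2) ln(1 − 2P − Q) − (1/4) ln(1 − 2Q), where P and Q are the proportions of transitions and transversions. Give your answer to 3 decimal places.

P = 24/352 ≈ 0.068182 and Q = 47/352 ≈ 0.133523.
Under the Kimura two-parameter model, d = −½ ln(1 − 2P − Q) − ¼ ln(1 − 2Q).
1 − 2P − Q = 0.730113, giving −½ ln(0.730113) = 0.157278.
1 − 2Q = 0.732954, giving −¼ ln(0.732954) = 0.077668.
d = 0.157278 + 0.077668 = 0.234946.

0.235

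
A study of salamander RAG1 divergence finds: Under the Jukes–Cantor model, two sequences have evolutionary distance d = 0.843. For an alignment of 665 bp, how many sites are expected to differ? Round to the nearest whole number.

Invert JC69: p = (3/4)(1 − e^(−4d/3)) = 0.75 × (1 − e^(-1.124)) = 0.75 × (1 − 0.324977) = 0.506267.
Expected differing sites = pL ≈ 0.506267 × 665 = 336.667555 ≈ 337.

337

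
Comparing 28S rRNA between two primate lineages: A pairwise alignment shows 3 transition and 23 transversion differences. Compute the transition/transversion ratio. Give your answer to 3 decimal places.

R = 3/23 = 0.130434… ≈ 0.130 (to 3 d.p.).

0.130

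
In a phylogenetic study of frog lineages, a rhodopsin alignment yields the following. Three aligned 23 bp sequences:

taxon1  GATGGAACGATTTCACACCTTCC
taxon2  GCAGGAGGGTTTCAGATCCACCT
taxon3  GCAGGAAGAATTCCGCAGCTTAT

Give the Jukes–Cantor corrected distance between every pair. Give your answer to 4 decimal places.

taxon1–taxon2: 13/23 sites differ → p ≈ 0.565217, d = −0.75 ln(1 − 0.753623) = 1.050669 ≈ 1.0507.
taxon1–taxon3: 9/23 sites differ → p ≈ 0.391304, d = −0.75 ln(1 − 0.521739) = 0.553199 ≈ 0.5532.
taxon2–taxon3: 10/23 sites differ → p ≈ 0.434783, d = −0.75 ln(1 − 0.579711) = 0.650110 ≈ 0.6501.

d(taxon1,taxon2) = 1.0507, d(taxon1,taxon3) = 0.5532, d(taxon2,taxon3) = 0.6501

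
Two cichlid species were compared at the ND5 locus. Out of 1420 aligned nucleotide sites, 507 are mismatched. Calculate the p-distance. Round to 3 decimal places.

0.357

p = 507/1420 = 0.357042… ≈ 0.357 (to 3 d.p.).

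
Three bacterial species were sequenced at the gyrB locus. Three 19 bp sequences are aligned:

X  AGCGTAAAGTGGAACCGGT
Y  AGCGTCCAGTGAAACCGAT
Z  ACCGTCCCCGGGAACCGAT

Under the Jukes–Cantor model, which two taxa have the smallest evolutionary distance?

X and Y

X–Y: 4/19 differ, p = 0.211, d = 0.247.
X–Z: 7/19 differ, p = 0.368, d = 0.507.
Y–Z: 5/19 differ, p = 0.263, d = 0.324.
The smallest distance is between X and Y.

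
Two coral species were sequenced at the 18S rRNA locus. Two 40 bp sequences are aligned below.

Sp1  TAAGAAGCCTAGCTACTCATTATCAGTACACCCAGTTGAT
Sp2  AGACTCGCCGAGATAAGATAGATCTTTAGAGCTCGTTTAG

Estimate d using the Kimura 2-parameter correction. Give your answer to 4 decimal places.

1.1768

Of 40 sites, 2 differences are transitions and 19 are transversions, so P = 2/40 = 0.05 and Q = 19/40 = 0.475.
Under the Kimura two-parameter model, d = −½ ln(1 − 2P − Q) − ¼ ln(1 − 2Q).
1 − 2P − Q = 0.425, giving −½ ln(0.425) = 0.427833.
1 − 2Q = 0.05, giving −¼ ln(0.05) = 0.748933.
d = 0.427833 + 0.748933 = 1.176766.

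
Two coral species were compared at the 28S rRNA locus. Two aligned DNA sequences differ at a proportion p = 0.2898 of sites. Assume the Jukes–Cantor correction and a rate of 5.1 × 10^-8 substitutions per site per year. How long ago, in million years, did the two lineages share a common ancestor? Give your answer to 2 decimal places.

3.59

d = −(3/4) ln(1 − 4p/3) = −0.75 ln(1 − 0.3864) = −0.75 ln(0.6136)
  = −0.75 × (-0.488412) = 0.366309 substitutions/site.
Under a molecular clock d = 2μt, so t = d/(2μ) = 0.366309 / (2 × 5.1 × 10^-8) = 3.59 million years.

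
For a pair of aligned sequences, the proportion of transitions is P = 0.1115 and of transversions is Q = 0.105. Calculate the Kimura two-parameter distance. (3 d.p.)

Under the Kimura two-parameter model, d = −½ ln(1 − 2P − Q) − ¼ ln(1 − 2Q).
1 − 2P − Q = 0.672, giving −½ ln(0.672) = 0.198748.
1 − 2Q = 0.79, giving −¼ ln(0.79) = 0.058931.
d = 0.198748 + 0.058931 = 0.257679.

0.258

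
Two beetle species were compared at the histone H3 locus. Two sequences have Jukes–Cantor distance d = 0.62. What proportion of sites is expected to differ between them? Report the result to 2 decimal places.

0.42

p = (3/4)(1 − e^(−4d/3)) = 0.75 × (1 − e^(-0.826667)) = 0.75 × (1 − 0.437505) = 0.421871.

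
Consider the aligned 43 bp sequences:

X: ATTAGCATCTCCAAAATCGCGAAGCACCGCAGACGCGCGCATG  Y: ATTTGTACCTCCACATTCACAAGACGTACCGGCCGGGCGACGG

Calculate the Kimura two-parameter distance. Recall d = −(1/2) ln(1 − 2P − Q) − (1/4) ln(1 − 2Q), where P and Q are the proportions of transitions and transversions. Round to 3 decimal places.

Of 43 sites, 9 differences are transitions and 10 are transversions, so P = 9/43 ≈ 0.209302 and Q = 10/43 ≈ 0.232558.
Under the Kimura two-parameter model, d = −½ ln(1 − 2P − Q) − ¼ ln(1 − 2Q).
1 − 2P − Q = 0.348838, giving −½ ln(0.348838) = 0.526574.
1 − 2Q = 0.534884, giving −¼ ln(0.534884) = 0.156426.
d = 0.526574 + 0.156426 = 0.683000.

0.683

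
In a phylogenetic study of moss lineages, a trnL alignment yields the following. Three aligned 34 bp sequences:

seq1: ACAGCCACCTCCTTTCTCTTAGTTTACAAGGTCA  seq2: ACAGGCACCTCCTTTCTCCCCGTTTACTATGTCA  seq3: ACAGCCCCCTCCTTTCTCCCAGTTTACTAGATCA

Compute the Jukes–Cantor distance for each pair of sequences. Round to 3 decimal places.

seq1–seq2: 6/34 sites differ → p ≈ 0.176471, d = −0.75 ln(1 − 0.235295) = 0.201199 ≈ 0.201.
seq1–seq3: 5/34 sites differ → p ≈ 0.147059, d = −0.75 ln(1 − 0.196079) = 0.163691 ≈ 0.164.
seq2–seq3: 5/34 sites differ → p ≈ 0.147059, d = −0.75 ln(1 − 0.196079) = 0.163691 ≈ 0.164.

d(seq1,seq2) = 0.201, d(seq1,seq3) = 0.164, d(seq2,seq3) = 0.164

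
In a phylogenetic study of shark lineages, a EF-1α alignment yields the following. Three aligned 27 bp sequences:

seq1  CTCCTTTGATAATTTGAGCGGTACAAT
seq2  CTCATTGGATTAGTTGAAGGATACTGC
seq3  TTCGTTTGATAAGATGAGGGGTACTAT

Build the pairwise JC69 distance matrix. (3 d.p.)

d(seq1,seq2) = 0.511, d(seq1,seq3) = 0.264, d(seq2,seq3) = 0.441

seq1–seq2: 10/27 sites differ → p ≈ 0.37037, d = −0.75 ln(1 − 0.493827) = 0.510658 ≈ 0.511.
seq1–seq3: 6/27 sites differ → p ≈ 0.222222, d = −0.75 ln(1 − 0.296296) = 0.263548 ≈ 0.264.
seq2–seq3: 9/27 sites differ → p ≈ 0.333333, d = −0.75 ln(1 − 0.444444) = 0.440839 ≈ 0.441.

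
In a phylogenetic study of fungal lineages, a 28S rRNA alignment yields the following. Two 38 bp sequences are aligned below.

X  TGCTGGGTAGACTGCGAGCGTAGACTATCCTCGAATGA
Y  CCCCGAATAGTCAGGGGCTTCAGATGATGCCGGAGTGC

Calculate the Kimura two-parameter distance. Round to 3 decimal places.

Of 38 sites, 10 differences are transitions and 10 are transversions, so P = 10/38 ≈ 0.263158 and Q = 10/38 ≈ 0.263158.
Under the Kimura two-parameter model, d = −½ ln(1 − 2P − Q) − ¼ ln(1 − 2Q).
1 − 2P − Q = 0.210526, giving −½ ln(0.210526) = 0.779073.
1 − 2Q = 0.473684, giving −¼ ln(0.473684) = 0.186804.
d = 0.779073 + 0.186804 = 0.965877.

0.966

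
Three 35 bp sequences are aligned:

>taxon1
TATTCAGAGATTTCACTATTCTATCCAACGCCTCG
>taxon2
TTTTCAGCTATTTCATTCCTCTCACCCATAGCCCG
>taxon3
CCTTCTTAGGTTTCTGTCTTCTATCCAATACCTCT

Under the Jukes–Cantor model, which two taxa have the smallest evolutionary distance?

taxon1–taxon2: 13/35 differ, p = 0.371, d = 0.513.
taxon1–taxon3: 11/35 differ, p = 0.314, d = 0.407.
taxon2–taxon3: 16/35 differ, p = 0.457, d = 0.705.
The smallest distance is between taxon1 and taxon3.

taxon1 and taxon3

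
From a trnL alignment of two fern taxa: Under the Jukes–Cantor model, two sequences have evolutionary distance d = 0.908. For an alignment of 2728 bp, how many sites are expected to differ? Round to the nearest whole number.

1436

Invert JC69: p = (3/4)(1 − e^(−4d/3)) = 0.75 × (1 − e^(-1.210667)) = 0.75 × (1 − 0.297998) = 0.526502.
Expected differing sites = pL ≈ 0.526502 × 2728 = 1436.297456 ≈ 1436.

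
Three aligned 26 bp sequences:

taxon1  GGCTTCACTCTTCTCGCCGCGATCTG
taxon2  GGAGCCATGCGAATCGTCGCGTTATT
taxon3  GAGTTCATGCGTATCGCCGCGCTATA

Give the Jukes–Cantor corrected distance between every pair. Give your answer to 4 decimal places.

d(taxon1,taxon2) = 0.7166, d(taxon1,taxon3) = 0.4643, d(taxon2,taxon3) = 0.3961

taxon1–taxon2: 12/26 sites differ → p ≈ 0.461538, d = −0.75 ln(1 − 0.615384) = 0.716632 ≈ 0.7166.
taxon1–taxon3: 9/26 sites differ → p ≈ 0.346154, d = −0.75 ln(1 − 0.461539) = 0.464280 ≈ 0.4643.
taxon2–taxon3: 8/26 sites differ → p ≈ 0.307692, d = −0.75 ln(1 − 0.410256) = 0.396050 ≈ 0.3961.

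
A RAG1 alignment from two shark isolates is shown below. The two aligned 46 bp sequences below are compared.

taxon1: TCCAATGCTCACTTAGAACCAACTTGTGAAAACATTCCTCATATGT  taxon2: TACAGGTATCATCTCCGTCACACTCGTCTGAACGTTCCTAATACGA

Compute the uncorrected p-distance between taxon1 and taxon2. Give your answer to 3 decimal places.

The sequences differ at 21 of 46 positions.
p = 21/46 = 0.456521… ≈ 0.457 (to 3 d.p.).

0.457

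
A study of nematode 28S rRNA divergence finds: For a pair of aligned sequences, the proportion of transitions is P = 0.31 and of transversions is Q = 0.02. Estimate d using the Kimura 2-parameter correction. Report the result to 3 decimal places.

Under the Kimura two-parameter model, d = −½ ln(1 − 2P − Q) − ¼ ln(1 − 2Q).
1 − 2P − Q = 0.36, giving −½ ln(0.36) = 0.510826.
1 − 2Q = 0.96, giving −¼ ln(0.96) = 0.010205.
d = 0.510826 + 0.010205 = 0.521031.

0.521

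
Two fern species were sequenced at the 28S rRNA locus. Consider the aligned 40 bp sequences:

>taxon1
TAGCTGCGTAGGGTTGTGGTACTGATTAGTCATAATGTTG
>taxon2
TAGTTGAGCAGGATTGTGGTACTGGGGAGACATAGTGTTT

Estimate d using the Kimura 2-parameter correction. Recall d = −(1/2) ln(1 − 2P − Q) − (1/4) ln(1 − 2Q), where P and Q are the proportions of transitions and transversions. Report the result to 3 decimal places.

0.307

Of 40 sites, 5 differences are transitions and 5 are transversions, so P = 5/40 = 0.125 and Q = 5/40 = 0.125.
Under the Kimura two-parameter model, d = −½ ln(1 − 2P − Q) − ¼ ln(1 − 2Q).
1 − 2P − Q = 0.625, giving −½ ln(0.625) = 0.235002.
1 − 2Q = 0.75, giving −¼ ln(0.75) = 0.071921.
d = 0.235002 + 0.071921 = 0.306923.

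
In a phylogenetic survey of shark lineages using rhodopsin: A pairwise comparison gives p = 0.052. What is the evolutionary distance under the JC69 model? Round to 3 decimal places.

d = −(3/4) ln(1 − 4p/3) = −0.75 ln(1 − 0.069333) = −0.75 ln(0.930667)
  = −0.75 × (-0.071854) = 0.053891 substitutions/site.

0.054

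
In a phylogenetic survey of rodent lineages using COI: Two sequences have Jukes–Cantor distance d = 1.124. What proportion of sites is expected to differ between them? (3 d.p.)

0.582

p = (3/4)(1 − e^(−4d/3)) = 0.75 × (1 − e^(-1.498667)) = 0.75 × (1 − 0.223428) = 0.582429.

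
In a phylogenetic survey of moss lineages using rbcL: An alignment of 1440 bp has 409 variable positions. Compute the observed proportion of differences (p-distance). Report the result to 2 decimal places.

0.28

p = 409/1440 = 0.284027… ≈ 0.28 (to 2 d.p.).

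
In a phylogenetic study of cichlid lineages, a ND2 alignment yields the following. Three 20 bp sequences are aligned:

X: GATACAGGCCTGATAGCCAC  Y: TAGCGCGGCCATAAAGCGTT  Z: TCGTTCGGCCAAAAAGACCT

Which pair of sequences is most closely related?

Y and Z

X–Y: 11/20 differ, p = 0.550, d = 0.991.
X–Z: 12/20 differ, p = 0.600, d = 1.207.
Y–Z: 7/20 differ, p = 0.350, d = 0.471.
The smallest distance is between Y and Z.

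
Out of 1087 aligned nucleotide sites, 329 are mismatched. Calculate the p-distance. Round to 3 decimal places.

p = 329/1087 = 0.302667… ≈ 0.303 (to 3 d.p.).

0.303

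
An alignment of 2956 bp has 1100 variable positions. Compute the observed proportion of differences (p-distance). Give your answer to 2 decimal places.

0.37

p = 1100/2956 = 0.372124… ≈ 0.37 (to 2 d.p.).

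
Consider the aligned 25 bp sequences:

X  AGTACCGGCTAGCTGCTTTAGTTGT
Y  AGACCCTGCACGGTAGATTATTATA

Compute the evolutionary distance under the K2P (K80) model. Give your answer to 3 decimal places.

1.215

Of 25 sites, 1 differences are transitions and 12 are transversions, so P = 1/25 = 0.04 and Q = 12/25 = 0.48.
Under the Kimura two-parameter model, d = −½ ln(1 − 2P − Q) − ¼ ln(1 − 2Q).
1 − 2P − Q = 0.44, giving −½ ln(0.44) = 0.410490.
1 − 2Q = 0.04, giving −¼ ln(0.04) = 0.804719.
d = 0.410490 + 0.804719 = 1.215209.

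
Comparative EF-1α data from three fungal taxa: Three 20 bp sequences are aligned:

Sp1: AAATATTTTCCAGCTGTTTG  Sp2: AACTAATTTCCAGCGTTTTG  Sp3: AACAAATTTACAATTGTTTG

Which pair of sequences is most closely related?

Sp1–Sp2: 4/20 differ, p = 0.200, d = 0.233.
Sp1–Sp3: 6/20 differ, p = 0.300, d = 0.383.
Sp2–Sp3: 6/20 differ, p = 0.300, d = 0.383.
The smallest distance is between Sp1 and Sp2.

Sp1 and Sp2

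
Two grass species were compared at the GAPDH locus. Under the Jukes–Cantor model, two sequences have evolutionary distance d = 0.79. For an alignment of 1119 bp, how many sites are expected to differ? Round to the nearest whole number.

547

Invert JC69: p = (3/4)(1 − e^(−4d/3)) = 0.75 × (1 − e^(-1.053333)) = 0.75 × (1 − 0.348773) = 0.488420.
Expected differing sites = pL ≈ 0.488420 × 1119 = 546.54198 ≈ 547.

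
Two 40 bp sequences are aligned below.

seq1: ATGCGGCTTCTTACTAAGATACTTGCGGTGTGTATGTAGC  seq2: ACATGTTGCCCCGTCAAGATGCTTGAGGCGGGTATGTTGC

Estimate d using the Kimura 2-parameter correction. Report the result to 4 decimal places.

Of 40 sites, 12 differences are transitions and 5 are transversions, so P = 12/40 = 0.3 and Q = 5/40 = 0.125.
Under the Kimura two-parameter model, d = −½ ln(1 − 2P − Q) − ¼ ln(1 − 2Q).
1 − 2P − Q = 0.275, giving −½ ln(0.275) = 0.645492.
1 − 2Q = 0.75, giving −¼ ln(0.75) = 0.071921.
d = 0.645492 + 0.071921 = 0.717413.

0.7174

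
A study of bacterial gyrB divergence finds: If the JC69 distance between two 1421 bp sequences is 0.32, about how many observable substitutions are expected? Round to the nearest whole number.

370

Invert JC69: p = (3/4)(1 − e^(−4d/3)) = 0.75 × (1 − e^(-0.426667)) = 0.75 × (1 − 0.652681) = 0.260489.
Expected differing sites = pL ≈ 0.260489 × 1421 = 370.154869 ≈ 370.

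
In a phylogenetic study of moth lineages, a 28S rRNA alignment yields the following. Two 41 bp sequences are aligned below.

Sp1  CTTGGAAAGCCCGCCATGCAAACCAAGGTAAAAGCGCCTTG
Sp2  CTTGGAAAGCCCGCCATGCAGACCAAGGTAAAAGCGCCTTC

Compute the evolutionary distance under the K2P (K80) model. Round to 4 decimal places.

0.0505

Of 41 sites, 1 differences are transitions and 1 are transversions, so P = 1/41 ≈ 0.02439 and Q = 1/41 ≈ 0.02439.
Under the Kimura two-parameter model, d = −½ ln(1 − 2P − Q) − ¼ ln(1 − 2Q).
1 − 2P − Q = 0.92683, giving −½ ln(0.92683) = 0.037993.
1 − 2Q = 0.95122, giving −¼ ln(0.95122) = 0.012502.
d = 0.037993 + 0.012502 = 0.050495.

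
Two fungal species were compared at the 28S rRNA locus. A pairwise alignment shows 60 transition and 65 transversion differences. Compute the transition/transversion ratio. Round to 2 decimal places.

0.92

R = 60/65 = 0.923076… ≈ 0.92 (to 2 d.p.).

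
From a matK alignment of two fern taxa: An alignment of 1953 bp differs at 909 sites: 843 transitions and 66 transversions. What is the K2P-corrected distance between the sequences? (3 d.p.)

1.154

P = 843/1953 ≈ 0.431644 and Q = 66/1953 ≈ 0.033794.
Under the Kimura two-parameter model, d = −½ ln(1 − 2P − Q) − ¼ ln(1 − 2Q).
1 − 2P − Q = 0.102918, giving −½ ln(0.102918) = 1.136911.
1 − 2Q = 0.932412, giving −¼ ln(0.932412) = 0.017495.
d = 1.136911 + 0.017495 = 1.154406.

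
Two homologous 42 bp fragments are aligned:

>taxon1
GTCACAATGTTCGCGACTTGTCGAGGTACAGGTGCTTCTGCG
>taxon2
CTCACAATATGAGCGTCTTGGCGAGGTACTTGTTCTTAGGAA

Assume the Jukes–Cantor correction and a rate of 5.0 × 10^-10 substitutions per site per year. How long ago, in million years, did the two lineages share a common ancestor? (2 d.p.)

The sequences differ at 13 of 42 sites, so p = 13/42 ≈ 0.309524.
d = −(3/4) ln(1 − 4p/3) = −0.75 ln(1 − 0.412699) = −0.75 ln(0.587301)
  = −0.75 × (-0.532218) = 0.399164 substitutions/site.
Under a molecular clock d = 2μt, so t = d/(2μ) = 0.399164 / (2 × 5.0 × 10^-10) = 399.16 million years.

399.16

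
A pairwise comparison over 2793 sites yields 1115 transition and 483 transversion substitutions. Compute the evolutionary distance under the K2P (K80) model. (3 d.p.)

1.883

P = 1115/2793 ≈ 0.399212 and Q = 483/2793 ≈ 0.172932.
Under the Kimura two-parameter model, d = −½ ln(1 − 2P − Q) − ¼ ln(1 − 2Q).
1 − 2P − Q = 0.028644, giving −½ ln(0.028644) = 1.776406.
1 − 2Q = 0.654136, giving −¼ ln(0.654136) = 0.106110.
d = 1.776406 + 0.106110 = 1.882516.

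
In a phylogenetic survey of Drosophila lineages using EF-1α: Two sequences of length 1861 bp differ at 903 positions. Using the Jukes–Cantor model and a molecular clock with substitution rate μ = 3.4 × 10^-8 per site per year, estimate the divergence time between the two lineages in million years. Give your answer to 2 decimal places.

11.48

p = 903/1861 ≈ 0.485223.
d = −(3/4) ln(1 − 4p/3) = −0.75 ln(1 − 0.646964) = −0.75 ln(0.353036)
  = −0.75 × (-1.041185) = 0.780889 substitutions/site.
Under a molecular clock d = 2μt, so t = d/(2μ) = 0.780889 / (2 × 3.4 × 10^-8) = 11.48 million years.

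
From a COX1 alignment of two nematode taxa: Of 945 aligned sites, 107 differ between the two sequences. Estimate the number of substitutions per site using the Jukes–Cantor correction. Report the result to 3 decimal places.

0.123

p = 107/945 ≈ 0.113228.
d = −(3/4) ln(1 − 4p/3) = −0.75 ln(1 − 0.150971) = −0.75 ln(0.849029)
  = −0.75 × (-0.163662) = 0.122747 substitutions/site.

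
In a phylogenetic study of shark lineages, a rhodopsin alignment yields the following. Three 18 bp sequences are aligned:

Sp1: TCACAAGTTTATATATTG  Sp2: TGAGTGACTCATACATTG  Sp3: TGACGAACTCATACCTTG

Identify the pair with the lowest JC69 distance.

Sp2 and Sp3

Sp1–Sp2: 8/18 differ, p = 0.444, d = 0.673.
Sp1–Sp3: 7/18 differ, p = 0.389, d = 0.548.
Sp2–Sp3: 4/18 differ, p = 0.222, d = 0.264.
The smallest distance is between Sp2 and Sp3.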